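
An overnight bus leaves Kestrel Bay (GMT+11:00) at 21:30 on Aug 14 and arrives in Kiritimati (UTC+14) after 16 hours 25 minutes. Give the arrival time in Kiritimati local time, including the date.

16:55 on Aug 15

Convert departure to UTC: 21:30 − 11:00 = 10:30 UTC on Aug 14.
Add 16 hours 25 minutes travel time → 02:55 UTC (Aug 15).
Kiritimati is UTC+14:00, so local arrival = 02:55 + 14:00 = 16:55 on Aug 15.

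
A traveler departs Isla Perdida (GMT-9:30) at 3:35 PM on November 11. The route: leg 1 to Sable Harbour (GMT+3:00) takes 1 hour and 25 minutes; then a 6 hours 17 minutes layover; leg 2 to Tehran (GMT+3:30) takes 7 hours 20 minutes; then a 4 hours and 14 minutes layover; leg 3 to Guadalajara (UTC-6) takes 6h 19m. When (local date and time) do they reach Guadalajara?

8:40 PM on November 12

Convert departure to UTC: 3:35 PM + 9:30 = 1:05 AM UTC on Nov 12.
Add 1 hour 25 minutes leg 1 → 2:30 AM UTC.
Add 6 hours 17 minutes layover in Sable Harbour → 8:47 AM UTC.
Add 7 hours and 20 minutes leg 2 → 4:07 PM UTC.
Add 4 hours and 14 minutes layover in Tehran → 8:21 PM UTC.
Add 6 hours and 19 minutes leg 3 → 2:40 AM UTC (Nov 13).
Guadalajara is UTC−6:00, so local arrival = 2:40 AM − 6:00 = 8:40 PM on Nov 12.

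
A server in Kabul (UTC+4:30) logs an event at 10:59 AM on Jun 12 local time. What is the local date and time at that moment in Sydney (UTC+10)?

Sydney is 5:30 ahead of Kabul.
Shift by the zone difference: 10:59 AM + 5:30 = 4:29 PM on Jun 12 in Sydney.

4:29 PM on Jun 12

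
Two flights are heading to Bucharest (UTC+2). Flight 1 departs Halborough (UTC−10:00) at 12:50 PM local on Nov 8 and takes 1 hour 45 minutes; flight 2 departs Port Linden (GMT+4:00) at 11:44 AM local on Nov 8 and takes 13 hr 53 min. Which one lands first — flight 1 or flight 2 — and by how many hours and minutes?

Flight 1 in UTC: 12:50 PM + 10:00 = 10:50 PM on Nov 8.
+1 hour and 45 minutes → arrive 12:35 AM UTC on Nov 9.
Flight 2 in UTC: 11:44 AM − 4:00 = 7:44 AM on Nov 8.
+13 hours 53 minutes → arrive 9:37 PM UTC on Nov 8.
Flight 2 lands earlier by 2 hours 58 minutes.

the second, by 2 hours 58 minutes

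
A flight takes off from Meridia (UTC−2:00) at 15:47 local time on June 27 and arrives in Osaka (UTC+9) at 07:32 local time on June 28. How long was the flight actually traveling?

4 hours 45 minutes

Osaka is 11:00 ahead of Meridia.
Clock-face elapsed time (ignoring zones) is 15 hours 45 minutes.
Actual elapsed = 15 hours 45 minutes − 11:00 = 4 hours 45 minutes.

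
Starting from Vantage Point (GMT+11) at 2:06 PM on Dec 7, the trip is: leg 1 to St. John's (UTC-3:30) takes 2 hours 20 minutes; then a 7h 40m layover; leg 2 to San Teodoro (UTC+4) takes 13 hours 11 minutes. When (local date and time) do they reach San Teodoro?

6:17 AM on December 8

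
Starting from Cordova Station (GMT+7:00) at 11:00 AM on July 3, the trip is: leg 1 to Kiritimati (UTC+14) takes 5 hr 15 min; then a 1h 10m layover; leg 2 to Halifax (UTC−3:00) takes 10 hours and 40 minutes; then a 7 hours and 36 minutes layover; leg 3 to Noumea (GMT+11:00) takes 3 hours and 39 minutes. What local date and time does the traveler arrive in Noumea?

7:20 PM on Jul 4

Convert departure to UTC: 11:00 AM − 7:00 = 4:00 AM UTC on Jul 3.
Add 5 hours 15 minutes leg 1 → 9:15 AM UTC.
Add 1 hour and 10 minutes layover in Kiritimati → 10:25 AM UTC.
Add 10 hours and 40 minutes leg 2 → 9:05 PM UTC.
Add 7 hours and 36 minutes layover in Halifax → 4:41 AM UTC (Jul 4).
Add 3 hours and 39 minutes leg 3 → 8:20 AM UTC.
Noumea is UTC+11:00, so local arrival = 8:20 AM + 11:00 = 7:20 PM on Jul 4.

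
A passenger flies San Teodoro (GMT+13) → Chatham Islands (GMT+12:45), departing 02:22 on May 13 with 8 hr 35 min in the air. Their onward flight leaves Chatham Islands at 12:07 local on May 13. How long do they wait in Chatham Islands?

1 hour 25 minutes

Convert departure to UTC: 02:22 − 13:00 = 13:22 UTC on May 12.
Add 8 hours 35 minutes flight time → 21:57 UTC.
Chatham Islands is UTC+12:45, so local arrival = 21:57 + 12:45 = 10:42 on May 13.
Layover = 12:07 − 10:42 = 1 hour 25 minutes.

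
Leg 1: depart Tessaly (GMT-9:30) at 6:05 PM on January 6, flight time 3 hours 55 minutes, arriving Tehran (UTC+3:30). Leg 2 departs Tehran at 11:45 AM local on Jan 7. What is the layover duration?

45 minutes

Convert departure to UTC: 6:05 PM + 9:30 = 3:35 AM UTC on Jan 7.
Add 3 hours 55 minutes flight time → 7:30 AM UTC.
Tehran is UTC+3:30, so local arrival = 7:30 AM + 3:30 = 11:00 AM on Jan 7.
Layover = 11:45 AM − 11:00 AM = 45 minutes.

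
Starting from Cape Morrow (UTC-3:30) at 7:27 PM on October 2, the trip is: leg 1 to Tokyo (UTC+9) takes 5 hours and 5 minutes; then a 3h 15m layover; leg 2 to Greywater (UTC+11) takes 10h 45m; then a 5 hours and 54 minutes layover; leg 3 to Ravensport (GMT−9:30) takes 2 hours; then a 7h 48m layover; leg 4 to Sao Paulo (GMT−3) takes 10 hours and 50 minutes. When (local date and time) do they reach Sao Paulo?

5:34 PM on Oct 4

Convert departure to UTC: 7:27 PM + 3:30 = 10:57 PM UTC on Oct 2.
Add 5 hours and 5 minutes leg 1 → 4:02 AM UTC (Oct 3).
Add 3 hours and 15 minutes layover in Tokyo → 7:17 AM UTC.
Add 10 hours and 45 minutes leg 2 → 6:02 PM UTC.
Add 5 hours 54 minutes layover in Greywater → 11:56 PM UTC.
Add 2 hours leg 3 → 1:56 AM UTC (Oct 4).
Add 7 hours 48 minutes layover in Ravensport → 9:44 AM UTC.
Add 10 hours and 50 minutes leg 4 → 8:34 PM UTC.
Sao Paulo is UTC−3:00, so local arrival = 8:34 PM − 3:00 = 5:34 PM on Oct 4.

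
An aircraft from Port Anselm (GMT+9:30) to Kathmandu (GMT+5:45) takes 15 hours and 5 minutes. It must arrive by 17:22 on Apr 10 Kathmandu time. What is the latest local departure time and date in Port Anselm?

06:02 on April 10

Target arrival in UTC: 17:22 − 5:45 = 11:37 on Apr 10.
Subtract 15 hours and 5 minutes → departure 20:32 UTC on Apr 9.
Port Anselm is UTC+9:30: 20:32 + 9:30 = 06:02 on Apr 10.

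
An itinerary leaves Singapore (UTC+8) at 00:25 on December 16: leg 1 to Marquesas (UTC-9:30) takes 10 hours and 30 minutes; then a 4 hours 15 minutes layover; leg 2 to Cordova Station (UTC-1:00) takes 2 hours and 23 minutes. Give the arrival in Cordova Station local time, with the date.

08:33 on Dec 16

Convert departure to UTC: 00:25 − 8:00 = 16:25 UTC on Dec 15.
Add 10 hours and 30 minutes leg 1 → 02:55 UTC (Dec 16).
Add 4 hours and 15 minutes layover in Marquesas → 07:10 UTC.
Add 2 hours 23 minutes leg 2 → 09:33 UTC.
Cordova Station is UTC−1:00, so local arrival = 09:33 − 1:00 = 08:33 on Dec 16.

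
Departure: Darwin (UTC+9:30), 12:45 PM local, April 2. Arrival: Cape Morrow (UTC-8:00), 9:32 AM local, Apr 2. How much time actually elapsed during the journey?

14 hours 17 minutes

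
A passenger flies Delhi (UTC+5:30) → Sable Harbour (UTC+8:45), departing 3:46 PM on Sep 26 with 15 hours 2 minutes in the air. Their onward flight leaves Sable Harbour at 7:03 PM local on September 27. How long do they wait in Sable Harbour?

Convert departure to UTC: 3:46 PM − 5:30 = 10:16 AM UTC on Sep 26.
Add 15 hours 2 minutes flight time → 1:18 AM UTC (Sep 27).
Sable Harbour is UTC+8:45, so local arrival = 1:18 AM + 8:45 = 10:03 AM on Sep 27.
Layover = 7:03 PM − 10:03 AM = 9 hours.

9 hours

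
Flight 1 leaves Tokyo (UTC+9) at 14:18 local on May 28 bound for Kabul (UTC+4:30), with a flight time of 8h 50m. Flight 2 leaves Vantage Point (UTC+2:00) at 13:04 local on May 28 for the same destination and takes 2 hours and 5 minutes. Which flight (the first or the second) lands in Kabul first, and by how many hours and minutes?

the second, by 59 minutes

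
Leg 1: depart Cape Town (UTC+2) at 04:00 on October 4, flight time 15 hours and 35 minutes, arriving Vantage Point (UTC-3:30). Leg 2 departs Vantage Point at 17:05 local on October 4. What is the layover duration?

3 hours

Convert departure to UTC: 04:00 − 2:00 = 02:00 UTC on Oct 4.
Add 15 hours and 35 minutes flight time → 17:35 UTC.
Vantage Point is UTC−3:30, so local arrival = 17:35 − 3:30 = 14:05 on Oct 4.
Layover = 17:05 − 14:05 = 3 hours.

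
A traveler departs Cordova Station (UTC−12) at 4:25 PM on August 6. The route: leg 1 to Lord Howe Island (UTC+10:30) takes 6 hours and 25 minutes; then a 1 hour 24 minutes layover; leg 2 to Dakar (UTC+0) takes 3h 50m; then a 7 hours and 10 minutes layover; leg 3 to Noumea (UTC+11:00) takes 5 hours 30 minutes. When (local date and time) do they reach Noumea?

Convert departure to UTC: 4:25 PM + 12:00 = 4:25 AM UTC on Aug 7.
Add 6 hours and 25 minutes leg 1 → 10:50 AM UTC.
Add 1 hour and 24 minutes layover in Lord Howe Island → 12:14 PM UTC.
Add 3 hours 50 minutes leg 2 → 4:04 PM UTC.
Add 7 hours and 10 minutes layover in Dakar → 11:14 PM UTC.
Add 5 hours 30 minutes leg 3 → 4:44 AM UTC (Aug 8).
Noumea is UTC+11:00, so local arrival = 4:44 AM + 11:00 = 3:44 PM on Aug 8.

3:44 PM on Aug 8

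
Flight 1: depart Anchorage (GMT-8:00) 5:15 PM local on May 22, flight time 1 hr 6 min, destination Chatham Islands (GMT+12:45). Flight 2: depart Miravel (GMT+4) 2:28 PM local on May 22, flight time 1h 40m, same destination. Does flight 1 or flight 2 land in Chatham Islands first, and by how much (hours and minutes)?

Flight 1 in UTC: 5:15 PM + 8:00 = 1:15 AM on May 23.
+1 hour and 6 minutes → arrive 2:21 AM UTC on May 23.
Flight 2 in UTC: 2:28 PM − 4:00 = 10:28 AM on May 22.
+1 hour 40 minutes → arrive 12:08 PM UTC on May 22.
Flight 2 lands earlier by 14 hours 13 minutes.

the second, by 14 hours 13 minutes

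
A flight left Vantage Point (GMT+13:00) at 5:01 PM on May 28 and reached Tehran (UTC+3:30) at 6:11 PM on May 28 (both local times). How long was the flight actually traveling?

Departure in UTC: 5:01 PM − 13:00 = 4:01 AM on May 28.
Arrival in UTC: 6:11 PM − 3:30 = 2:41 PM on May 28.
Elapsed = 2:41 PM − 4:01 AM = 10 hours 40 minutes.

10 hours 40 minutes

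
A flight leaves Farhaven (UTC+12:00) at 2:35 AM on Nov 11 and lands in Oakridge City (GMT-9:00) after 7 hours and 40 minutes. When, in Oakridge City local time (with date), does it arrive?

1:15 PM on November 10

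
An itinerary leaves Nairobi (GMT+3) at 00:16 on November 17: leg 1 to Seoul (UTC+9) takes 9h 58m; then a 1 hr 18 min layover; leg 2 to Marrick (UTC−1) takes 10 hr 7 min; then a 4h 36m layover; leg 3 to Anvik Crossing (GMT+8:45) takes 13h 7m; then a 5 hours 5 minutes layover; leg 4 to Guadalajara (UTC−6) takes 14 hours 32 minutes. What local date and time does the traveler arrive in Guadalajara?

01:59 on Nov 19

Convert departure to UTC: 00:16 − 3:00 = 21:16 UTC on Nov 16.
Add 9 hours and 58 minutes leg 1 → 07:14 UTC (Nov 17).
Add 1 hour 18 minutes layover in Seoul → 08:32 UTC.
Add 10 hours 7 minutes leg 2 → 18:39 UTC.
Add 4 hours and 36 minutes layover in Marrick → 23:15 UTC.
Add 13 hours 7 minutes leg 3 → 12:22 UTC (Nov 18).
Add 5 hours 5 minutes layover in Anvik Crossing → 17:27 UTC.
Add 14 hours 32 minutes leg 4 → 07:59 UTC (Nov 19).
Guadalajara is UTC−6:00, so local arrival = 07:59 − 6:00 = 01:59 on Nov 19.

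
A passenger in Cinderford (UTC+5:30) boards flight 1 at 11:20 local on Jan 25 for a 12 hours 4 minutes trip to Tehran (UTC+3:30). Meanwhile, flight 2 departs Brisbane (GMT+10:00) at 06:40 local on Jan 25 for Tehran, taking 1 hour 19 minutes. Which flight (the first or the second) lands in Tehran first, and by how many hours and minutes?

Flight 1 in UTC: 11:20 − 5:30 = 05:50 on Jan 25.
+12 hours and 4 minutes → arrive 17:54 UTC on Jan 25.
Flight 2 in UTC: 06:40 − 10:00 = 20:40 on Jan 24.
+1 hour and 19 minutes → arrive 21:59 UTC on Jan 24.
Flight 2 lands earlier by 19 hours 55 minutes.

the second, by 19 hours 55 minutes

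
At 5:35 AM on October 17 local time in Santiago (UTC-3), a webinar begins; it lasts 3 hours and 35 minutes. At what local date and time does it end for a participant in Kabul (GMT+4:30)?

Convert start to UTC: 5:35 AM + 3:00 = 8:35 AM UTC on Oct 17.
Add 3 hours and 35 minutes duration → 12:10 PM UTC.
Kabul is UTC+4:30, so local end time = 12:10 PM + 4:30 = 4:40 PM on Oct 17.

4:40 PM on October 17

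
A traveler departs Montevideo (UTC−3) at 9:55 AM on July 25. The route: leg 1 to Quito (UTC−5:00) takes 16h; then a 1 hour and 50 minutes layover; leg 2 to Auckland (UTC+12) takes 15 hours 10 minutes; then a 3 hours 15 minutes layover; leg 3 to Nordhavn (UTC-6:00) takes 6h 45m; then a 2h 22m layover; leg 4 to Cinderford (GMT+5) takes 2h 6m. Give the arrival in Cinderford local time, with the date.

Convert departure to UTC: 9:55 AM + 3:00 = 12:55 PM UTC on Jul 25.
Add 16 hours leg 1 → 4:55 AM UTC (Jul 26).
Add 1 hour 50 minutes layover in Quito → 6:45 AM UTC.
Add 15 hours 10 minutes leg 2 → 9:55 PM UTC.
Add 3 hours 15 minutes layover in Auckland → 1:10 AM UTC (Jul 27).
Add 6 hours 45 minutes leg 3 → 7:55 AM UTC.
Add 2 hours 22 minutes layover in Nordhavn → 10:17 AM UTC.
Add 2 hours 6 minutes leg 4 → 12:23 PM UTC.
Cinderford is UTC+5:00, so local arrival = 12:23 PM + 5:00 = 5:23 PM on Jul 27.

5:23 PM on Jul 27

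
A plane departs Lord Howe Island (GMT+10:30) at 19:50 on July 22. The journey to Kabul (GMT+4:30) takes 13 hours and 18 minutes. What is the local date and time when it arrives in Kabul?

Kabul is 6:00 behind Lord Howe Island.
After 13 hours and 18 minutes it is 09:08 (Jul 23) in Lord Howe Island.
Shift by the zone difference: 09:08 − 6:00 = 03:08 on Jul 23 in Kabul.

03:08 on July 23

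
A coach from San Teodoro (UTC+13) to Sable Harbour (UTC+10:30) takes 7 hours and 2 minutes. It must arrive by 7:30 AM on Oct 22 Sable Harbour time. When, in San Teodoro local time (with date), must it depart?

2:58 AM on October 22

Target arrival in UTC: 7:30 AM − 10:30 = 9:00 PM on Oct 21.
Subtract 7 hours and 2 minutes → departure 1:58 PM UTC on Oct 21.
San Teodoro is UTC+13:00: 1:58 PM + 13:00 = 2:58 AM on Oct 22.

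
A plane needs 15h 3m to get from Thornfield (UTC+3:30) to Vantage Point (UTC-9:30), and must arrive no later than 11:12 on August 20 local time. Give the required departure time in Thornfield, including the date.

09:09 on Aug 20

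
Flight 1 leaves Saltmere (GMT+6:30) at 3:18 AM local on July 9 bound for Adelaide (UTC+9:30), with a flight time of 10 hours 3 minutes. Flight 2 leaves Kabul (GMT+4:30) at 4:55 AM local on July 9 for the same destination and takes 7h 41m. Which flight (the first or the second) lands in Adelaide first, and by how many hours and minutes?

Flight 1 in UTC: 3:18 AM − 6:30 = 8:48 PM on Jul 8.
+10 hours 3 minutes → arrive 6:51 AM UTC on Jul 9.
Flight 2 in UTC: 4:55 AM − 4:30 = 12:25 AM on Jul 9.
+7 hours 41 minutes → arrive 8:06 AM UTC on Jul 9.
Flight 1 lands earlier by 1 hour 15 minutes.

the first, by 1 hour 15 minutes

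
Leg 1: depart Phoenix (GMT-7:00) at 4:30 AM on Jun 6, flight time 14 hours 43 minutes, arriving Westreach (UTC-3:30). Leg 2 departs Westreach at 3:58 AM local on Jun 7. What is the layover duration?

5 hours 15 minutes

Convert departure to UTC: 4:30 AM + 7:00 = 11:30 AM UTC on Jun 6.
Add 14 hours and 43 minutes flight time → 2:13 AM UTC (Jun 7).
Westreach is UTC−3:30, so local arrival = 2:13 AM − 3:30 = 10:43 PM on Jun 6.
Layover = 3:58 AM − 10:43 PM (+1 day) = 5 hours 15 minutes.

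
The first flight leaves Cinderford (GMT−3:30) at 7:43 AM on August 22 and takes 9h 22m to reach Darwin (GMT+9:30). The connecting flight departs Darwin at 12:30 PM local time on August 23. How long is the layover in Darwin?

6 hours 25 minutes

Convert departure to UTC: 7:43 AM + 3:30 = 11:13 AM UTC on Aug 22.
Add 9 hours and 22 minutes flight time → 8:35 PM UTC.
Darwin is UTC+9:30, so local arrival = 8:35 PM + 9:30 = 6:05 AM on Aug 23.
Layover = 12:30 PM − 6:05 AM = 6 hours 25 minutes.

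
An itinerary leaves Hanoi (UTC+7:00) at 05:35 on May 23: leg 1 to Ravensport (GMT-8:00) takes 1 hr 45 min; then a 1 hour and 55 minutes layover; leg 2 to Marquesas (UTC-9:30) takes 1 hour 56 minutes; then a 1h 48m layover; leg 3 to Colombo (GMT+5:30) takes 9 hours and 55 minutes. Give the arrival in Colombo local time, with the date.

Convert departure to UTC: 05:35 − 7:00 = 22:35 UTC on May 22.
Add 1 hour and 45 minutes leg 1 → 00:20 UTC (May 23).
Add 1 hour and 55 minutes layover in Ravensport → 02:15 UTC.
Add 1 hour 56 minutes leg 2 → 04:11 UTC.
Add 1 hour 48 minutes layover in Marquesas → 05:59 UTC.
Add 9 hours 55 minutes leg 3 → 15:54 UTC.
Colombo is UTC+5:30, so local arrival = 15:54 + 5:30 = 21:24 on May 23.

21:24 on May 23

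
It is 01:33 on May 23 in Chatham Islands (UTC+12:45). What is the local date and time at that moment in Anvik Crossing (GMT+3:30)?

16:18 on May 22

Anvik Crossing is 9:15 behind Chatham Islands.
Shift by the zone difference: 01:33 − 9:15 = 16:18 on May 22 in Anvik Crossing.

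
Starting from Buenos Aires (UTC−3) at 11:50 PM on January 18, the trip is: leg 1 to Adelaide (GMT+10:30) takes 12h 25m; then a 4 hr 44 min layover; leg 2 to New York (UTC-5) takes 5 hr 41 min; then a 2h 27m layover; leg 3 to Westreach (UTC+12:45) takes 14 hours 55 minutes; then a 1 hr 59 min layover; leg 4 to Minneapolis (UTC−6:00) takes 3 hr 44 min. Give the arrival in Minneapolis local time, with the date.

6:45 PM on Jan 20

Convert departure to UTC: 11:50 PM + 3:00 = 2:50 AM UTC on Jan 19.
Add 12 hours 25 minutes leg 1 → 3:15 PM UTC.
Add 4 hours 44 minutes layover in Adelaide → 7:59 PM UTC.
Add 5 hours and 41 minutes leg 2 → 1:40 AM UTC (Jan 20).
Add 2 hours and 27 minutes layover in New York → 4:07 AM UTC.
Add 14 hours and 55 minutes leg 3 → 7:02 PM UTC.
Add 1 hour and 59 minutes layover in Westreach → 9:01 PM UTC.
Add 3 hours and 44 minutes leg 4 → 12:45 AM UTC (Jan 21).
Minneapolis is UTC−6:00, so local arrival = 12:45 AM − 6:00 = 6:45 PM on Jan 20.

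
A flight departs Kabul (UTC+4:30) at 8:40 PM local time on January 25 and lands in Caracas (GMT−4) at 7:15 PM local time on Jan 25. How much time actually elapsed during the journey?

7 hours 5 minutes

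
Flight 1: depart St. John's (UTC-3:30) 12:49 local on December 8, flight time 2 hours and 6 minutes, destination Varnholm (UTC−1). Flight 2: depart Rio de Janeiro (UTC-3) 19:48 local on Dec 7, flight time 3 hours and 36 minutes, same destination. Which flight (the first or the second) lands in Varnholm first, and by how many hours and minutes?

the second, by 16 hours 1 minute

Flight 1 in UTC: 12:49 + 3:30 = 16:19 on Dec 8.
+2 hours 6 minutes → arrive 18:25 UTC on Dec 8.
Flight 2 in UTC: 19:48 + 3:00 = 22:48 on Dec 7.
+3 hours and 36 minutes → arrive 02:24 UTC on Dec 8.
Flight 2 lands earlier by 16 hours 1 minute.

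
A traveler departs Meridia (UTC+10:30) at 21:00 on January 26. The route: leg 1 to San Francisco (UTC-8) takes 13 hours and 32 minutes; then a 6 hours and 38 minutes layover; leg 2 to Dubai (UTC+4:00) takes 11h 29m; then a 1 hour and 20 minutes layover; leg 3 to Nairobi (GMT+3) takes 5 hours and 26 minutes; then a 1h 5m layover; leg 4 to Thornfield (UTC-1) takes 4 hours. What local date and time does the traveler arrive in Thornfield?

05:00 on January 28

Convert departure to UTC: 21:00 − 10:30 = 10:30 UTC on Jan 26.
Add 13 hours 32 minutes leg 1 → 00:02 UTC (Jan 27).
Add 6 hours and 38 minutes layover in San Francisco → 06:40 UTC.
Add 11 hours 29 minutes leg 2 → 18:09 UTC.
Add 1 hour 20 minutes layover in Dubai → 19:29 UTC.
Add 5 hours and 26 minutes leg 3 → 00:55 UTC (Jan 28).
Add 1 hour and 5 minutes layover in Nairobi → 02:00 UTC.
Add 4 hours leg 4 → 06:00 UTC.
Thornfield is UTC−1:00, so local arrival = 06:00 − 1:00 = 05:00 on Jan 28.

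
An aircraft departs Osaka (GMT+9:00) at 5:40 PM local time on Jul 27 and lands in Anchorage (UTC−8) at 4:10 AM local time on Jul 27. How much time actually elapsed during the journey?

Departure in UTC: 5:40 PM − 9:00 = 8:40 AM on Jul 27.
Arrival in UTC: 4:10 AM + 8:00 = 12:10 PM on Jul 27.
Elapsed = 12:10 PM − 8:40 AM = 3 hours 30 minutes.

3 hours 30 minutes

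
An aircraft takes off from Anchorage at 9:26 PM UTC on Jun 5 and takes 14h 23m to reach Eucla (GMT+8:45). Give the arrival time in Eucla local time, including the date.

Departure is given in UTC: 9:26 PM on Jun 5.
Add 14 hours 23 minutes → 11:49 AM UTC (Jun 6).
Eucla is UTC+8:45: 11:49 AM + 8:45 = 8:34 PM on Jun 6.

8:34 PM on June 6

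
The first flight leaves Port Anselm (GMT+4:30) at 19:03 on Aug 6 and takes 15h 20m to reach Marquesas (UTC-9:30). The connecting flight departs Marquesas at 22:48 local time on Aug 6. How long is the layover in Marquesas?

Convert departure to UTC: 19:03 − 4:30 = 14:33 UTC on Aug 6.
Add 15 hours and 20 minutes flight time → 05:53 UTC (Aug 7).
Marquesas is UTC−9:30, so local arrival = 05:53 − 9:30 = 20:23 on Aug 6.
Layover = 22:48 − 20:23 = 2 hours 25 minutes.

2 hours 25 minutes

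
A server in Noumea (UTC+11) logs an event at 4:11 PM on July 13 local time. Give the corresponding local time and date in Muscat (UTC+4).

9:11 AM on July 13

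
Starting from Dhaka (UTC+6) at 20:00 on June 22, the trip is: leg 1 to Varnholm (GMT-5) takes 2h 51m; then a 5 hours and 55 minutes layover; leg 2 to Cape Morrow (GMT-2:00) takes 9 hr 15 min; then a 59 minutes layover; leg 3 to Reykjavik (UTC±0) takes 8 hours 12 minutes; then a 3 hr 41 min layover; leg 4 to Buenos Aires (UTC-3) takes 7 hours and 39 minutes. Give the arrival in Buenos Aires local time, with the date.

01:32 on June 24

Convert departure to UTC: 20:00 − 6:00 = 14:00 UTC on Jun 22.
Add 2 hours 51 minutes leg 1 → 16:51 UTC.
Add 5 hours and 55 minutes layover in Varnholm → 22:46 UTC.
Add 9 hours 15 minutes leg 2 → 08:01 UTC (Jun 23).
Add 59 minutes layover in Cape Morrow → 09:00 UTC.
Add 8 hours and 12 minutes leg 3 → 17:12 UTC.
Add 3 hours and 41 minutes layover in Reykjavik → 20:53 UTC.
Add 7 hours and 39 minutes leg 4 → 04:32 UTC (Jun 24).
Buenos Aires is UTC−3:00, so local arrival = 04:32 − 3:00 = 01:32 on Jun 24.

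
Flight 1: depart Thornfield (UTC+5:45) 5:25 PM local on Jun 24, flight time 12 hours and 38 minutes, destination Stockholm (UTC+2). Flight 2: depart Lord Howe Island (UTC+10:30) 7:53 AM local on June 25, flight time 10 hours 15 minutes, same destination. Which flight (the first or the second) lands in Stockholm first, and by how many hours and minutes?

the first, by 7 hours 20 minutes

Flight 1 in UTC: 5:25 PM − 5:45 = 11:40 AM on Jun 24.
+12 hours and 38 minutes → arrive 12:18 AM UTC on Jun 25.
Flight 2 in UTC: 7:53 AM − 10:30 = 9:23 PM on Jun 24.
+10 hours and 15 minutes → arrive 7:38 AM UTC on Jun 25.
Flight 1 lands earlier by 7 hours 20 minutes.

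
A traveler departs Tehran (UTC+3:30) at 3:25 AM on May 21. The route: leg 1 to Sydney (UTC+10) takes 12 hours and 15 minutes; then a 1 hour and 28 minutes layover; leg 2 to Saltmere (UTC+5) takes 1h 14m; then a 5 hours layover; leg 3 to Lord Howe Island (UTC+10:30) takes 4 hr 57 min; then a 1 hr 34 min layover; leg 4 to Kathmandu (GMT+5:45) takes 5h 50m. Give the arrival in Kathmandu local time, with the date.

1:58 PM on May 22

Convert departure to UTC: 3:25 AM − 3:30 = 11:55 PM UTC on May 20.
Add 12 hours and 15 minutes leg 1 → 12:10 PM UTC (May 21).
Add 1 hour 28 minutes layover in Sydney → 1:38 PM UTC.
Add 1 hour 14 minutes leg 2 → 2:52 PM UTC.
Add 5 hours layover in Saltmere → 7:52 PM UTC.
Add 4 hours and 57 minutes leg 3 → 12:49 AM UTC (May 22).
Add 1 hour and 34 minutes layover in Lord Howe Island → 2:23 AM UTC.
Add 5 hours and 50 minutes leg 4 → 8:13 AM UTC.
Kathmandu is UTC+5:45, so local arrival = 8:13 AM + 5:45 = 1:58 PM on May 22.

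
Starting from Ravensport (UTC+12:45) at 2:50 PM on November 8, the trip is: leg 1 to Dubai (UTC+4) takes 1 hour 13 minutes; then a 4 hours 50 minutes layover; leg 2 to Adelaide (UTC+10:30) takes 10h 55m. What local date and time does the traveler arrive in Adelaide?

5:33 AM on Nov 9

Convert departure to UTC: 2:50 PM − 12:45 = 2:05 AM UTC on Nov 8.
Add 1 hour 13 minutes leg 1 → 3:18 AM UTC.
Add 4 hours 50 minutes layover in Dubai → 8:08 AM UTC.
Add 10 hours and 55 minutes leg 2 → 7:03 PM UTC.
Adelaide is UTC+10:30, so local arrival = 7:03 PM + 10:30 = 5:33 AM on Nov 9.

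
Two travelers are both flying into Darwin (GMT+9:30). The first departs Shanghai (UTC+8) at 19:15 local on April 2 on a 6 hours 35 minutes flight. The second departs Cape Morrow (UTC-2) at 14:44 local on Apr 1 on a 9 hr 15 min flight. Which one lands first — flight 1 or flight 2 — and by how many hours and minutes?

Flight 1 in UTC: 19:15 − 8:00 = 11:15 on Apr 2.
+6 hours and 35 minutes → arrive 17:50 UTC on Apr 2.
Flight 2 in UTC: 14:44 + 2:00 = 16:44 on Apr 1.
+9 hours 15 minutes → arrive 01:59 UTC on Apr 2.
Flight 2 lands earlier by 15 hours 51 minutes.

the second, by 15 hours 51 minutes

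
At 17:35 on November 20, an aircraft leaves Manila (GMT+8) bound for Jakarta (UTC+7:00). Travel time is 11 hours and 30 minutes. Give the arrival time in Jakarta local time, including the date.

04:05 on November 21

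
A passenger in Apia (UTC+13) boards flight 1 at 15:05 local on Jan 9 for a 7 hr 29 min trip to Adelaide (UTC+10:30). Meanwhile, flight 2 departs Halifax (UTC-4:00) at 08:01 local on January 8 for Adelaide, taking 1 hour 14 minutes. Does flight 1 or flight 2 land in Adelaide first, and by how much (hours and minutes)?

the second, by 20 hours 19 minutes

Flight 1 in UTC: 15:05 − 13:00 = 02:05 on Jan 9.
+7 hours and 29 minutes → arrive 09:34 UTC on Jan 9.
Flight 2 in UTC: 08:01 + 4:00 = 12:01 on Jan 8.
+1 hour and 14 minutes → arrive 13:15 UTC on Jan 8.
Flight 2 lands earlier by 20 hours 19 minutes.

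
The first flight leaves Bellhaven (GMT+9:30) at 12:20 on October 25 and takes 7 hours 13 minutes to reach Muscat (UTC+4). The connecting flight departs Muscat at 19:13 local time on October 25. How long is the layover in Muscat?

5 hours 10 minutes

Convert departure to UTC: 12:20 − 9:30 = 02:50 UTC on Oct 25.
Add 7 hours 13 minutes flight time → 10:03 UTC.
Muscat is UTC+4:00, so local arrival = 10:03 + 4:00 = 14:03 on Oct 25.
Layover = 19:13 − 14:03 = 5 hours 10 minutes.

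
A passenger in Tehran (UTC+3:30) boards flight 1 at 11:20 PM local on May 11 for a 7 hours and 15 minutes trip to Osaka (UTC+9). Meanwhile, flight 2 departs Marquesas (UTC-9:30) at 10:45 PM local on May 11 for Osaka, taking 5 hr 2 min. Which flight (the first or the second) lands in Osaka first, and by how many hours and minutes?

the first, by 10 hours 12 minutes

Flight 1 in UTC: 11:20 PM − 3:30 = 7:50 PM on May 11.
+7 hours 15 minutes → arrive 3:05 AM UTC on May 12.
Flight 2 in UTC: 10:45 PM + 9:30 = 8:15 AM on May 12.
+5 hours 2 minutes → arrive 1:17 PM UTC on May 12.
Flight 1 lands earlier by 10 hours 12 minutes.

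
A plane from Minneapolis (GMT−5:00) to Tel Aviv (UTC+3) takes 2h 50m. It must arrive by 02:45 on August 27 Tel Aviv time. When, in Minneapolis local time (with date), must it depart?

15:55 on August 26

Target arrival in UTC: 02:45 − 3:00 = 23:45 on Aug 26.
Subtract 2 hours and 50 minutes → departure 20:55 UTC on Aug 26.
Minneapolis is UTC−5:00: 20:55 − 5:00 = 15:55 on Aug 26.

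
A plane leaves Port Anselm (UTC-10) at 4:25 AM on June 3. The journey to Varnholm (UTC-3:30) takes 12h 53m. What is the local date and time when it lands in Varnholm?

Varnholm is 6:30 ahead of Port Anselm.
After 12 hours 53 minutes it is 5:18 PM in Port Anselm.
Shift by the zone difference: 5:18 PM + 6:30 = 11:48 PM on Jun 3 in Varnholm.

11:48 PM on June 3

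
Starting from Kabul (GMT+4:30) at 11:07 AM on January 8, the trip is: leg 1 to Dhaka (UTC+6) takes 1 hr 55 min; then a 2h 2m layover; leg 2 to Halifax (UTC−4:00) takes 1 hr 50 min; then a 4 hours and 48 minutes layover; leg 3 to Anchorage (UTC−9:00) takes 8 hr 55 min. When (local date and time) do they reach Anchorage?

Convert departure to UTC: 11:07 AM − 4:30 = 6:37 AM UTC on Jan 8.
Add 1 hour and 55 minutes leg 1 → 8:32 AM UTC.
Add 2 hours and 2 minutes layover in Dhaka → 10:34 AM UTC.
Add 1 hour 50 minutes leg 2 → 12:24 PM UTC.
Add 4 hours and 48 minutes layover in Halifax → 5:12 PM UTC.
Add 8 hours 55 minutes leg 3 → 2:07 AM UTC (Jan 9).
Anchorage is UTC−9:00, so local arrival = 2:07 AM − 9:00 = 5:07 PM on Jan 8.

5:07 PM on Jan 8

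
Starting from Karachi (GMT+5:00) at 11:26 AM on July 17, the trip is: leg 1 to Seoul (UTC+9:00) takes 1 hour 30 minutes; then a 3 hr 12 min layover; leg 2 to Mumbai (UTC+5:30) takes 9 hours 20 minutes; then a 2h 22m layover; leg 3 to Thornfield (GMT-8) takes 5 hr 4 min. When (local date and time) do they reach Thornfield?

7:54 PM on Jul 17

Convert departure to UTC: 11:26 AM − 5:00 = 6:26 AM UTC on Jul 17.
Add 1 hour 30 minutes leg 1 → 7:56 AM UTC.
Add 3 hours 12 minutes layover in Seoul → 11:08 AM UTC.
Add 9 hours 20 minutes leg 2 → 8:28 PM UTC.
Add 2 hours and 22 minutes layover in Mumbai → 10:50 PM UTC.
Add 5 hours and 4 minutes leg 3 → 3:54 AM UTC (Jul 18).
Thornfield is UTC−8:00, so local arrival = 3:54 AM − 8:00 = 7:54 PM on Jul 17.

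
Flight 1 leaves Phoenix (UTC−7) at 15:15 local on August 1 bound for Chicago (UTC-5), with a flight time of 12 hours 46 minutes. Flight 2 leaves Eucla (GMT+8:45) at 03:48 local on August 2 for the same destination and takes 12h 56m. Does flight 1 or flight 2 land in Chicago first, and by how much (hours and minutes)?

the second, by 3 hours 2 minutes

Flight 1 in UTC: 15:15 + 7:00 = 22:15 on Aug 1.
+12 hours 46 minutes → arrive 11:01 UTC on Aug 2.
Flight 2 in UTC: 03:48 − 8:45 = 19:03 on Aug 1.
+12 hours 56 minutes → arrive 07:59 UTC on Aug 2.
Flight 2 lands earlier by 3 hours 2 minutes.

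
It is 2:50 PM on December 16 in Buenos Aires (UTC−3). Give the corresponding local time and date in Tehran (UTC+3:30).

9:20 PM on December 16

In UTC: 2:50 PM + 3:00 = 5:50 PM on Dec 16.
Tehran is UTC+3:30: 5:50 PM + 3:30 = 9:20 PM on Dec 16.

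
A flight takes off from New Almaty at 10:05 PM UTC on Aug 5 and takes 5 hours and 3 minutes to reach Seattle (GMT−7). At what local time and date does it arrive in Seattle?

8:08 PM on August 5

Departure is given in UTC: 10:05 PM on Aug 5.
Add 5 hours 3 minutes → 3:08 AM UTC (Aug 6).
Seattle is UTC−7:00: 3:08 AM − 7:00 = 8:08 PM on Aug 5.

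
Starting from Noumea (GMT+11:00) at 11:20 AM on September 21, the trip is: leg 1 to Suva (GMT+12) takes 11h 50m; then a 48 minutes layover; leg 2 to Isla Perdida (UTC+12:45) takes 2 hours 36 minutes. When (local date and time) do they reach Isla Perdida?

4:19 AM on Sep 22

Convert departure to UTC: 11:20 AM − 11:00 = 12:20 AM UTC on Sep 21.
Add 11 hours 50 minutes leg 1 → 12:10 PM UTC.
Add 48 minutes layover in Suva → 12:58 PM UTC.
Add 2 hours 36 minutes leg 2 → 3:34 PM UTC.
Isla Perdida is UTC+12:45, so local arrival = 3:34 PM + 12:45 = 4:19 AM on Sep 22.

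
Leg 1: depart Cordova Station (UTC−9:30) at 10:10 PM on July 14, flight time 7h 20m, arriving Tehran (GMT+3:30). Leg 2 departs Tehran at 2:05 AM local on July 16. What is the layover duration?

7 hours 35 minutes

Convert departure to UTC: 10:10 PM + 9:30 = 7:40 AM UTC on Jul 15.
Add 7 hours and 20 minutes flight time → 3:00 PM UTC.
Tehran is UTC+3:30, so local arrival = 3:00 PM + 3:30 = 6:30 PM on Jul 15.
Layover = 2:05 AM − 6:30 PM (+1 day) = 7 hours 35 minutes.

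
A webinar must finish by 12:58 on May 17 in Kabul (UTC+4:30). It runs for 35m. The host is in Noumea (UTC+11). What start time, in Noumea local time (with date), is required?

18:53 on May 17

Target end time in UTC: 12:58 − 4:30 = 08:28 on May 17.
Subtract 35 minutes → start 07:53 UTC on May 17.
Noumea is UTC+11:00: 07:53 + 11:00 = 18:53 on May 17.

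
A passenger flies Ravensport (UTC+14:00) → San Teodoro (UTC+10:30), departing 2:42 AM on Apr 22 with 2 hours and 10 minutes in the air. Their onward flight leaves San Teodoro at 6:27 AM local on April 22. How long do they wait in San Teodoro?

Convert departure to UTC: 2:42 AM − 14:00 = 12:42 PM UTC on Apr 21.
Add 2 hours 10 minutes flight time → 2:52 PM UTC.
San Teodoro is UTC+10:30, so local arrival = 2:52 PM + 10:30 = 1:22 AM on Apr 22.
Layover = 6:27 AM − 1:22 AM = 5 hours 5 minutes.

5 hours 5 minutes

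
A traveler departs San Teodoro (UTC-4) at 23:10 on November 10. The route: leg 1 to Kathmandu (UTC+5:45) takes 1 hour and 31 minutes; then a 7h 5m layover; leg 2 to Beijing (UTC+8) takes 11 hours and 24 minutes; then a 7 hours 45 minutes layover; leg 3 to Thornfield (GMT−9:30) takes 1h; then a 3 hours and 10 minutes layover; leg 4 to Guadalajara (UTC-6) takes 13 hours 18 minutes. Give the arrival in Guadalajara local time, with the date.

Convert departure to UTC: 23:10 + 4:00 = 03:10 UTC on Nov 11.
Add 1 hour and 31 minutes leg 1 → 04:41 UTC.
Add 7 hours 5 minutes layover in Kathmandu → 11:46 UTC.
Add 11 hours and 24 minutes leg 2 → 23:10 UTC.
Add 7 hours and 45 minutes layover in Beijing → 06:55 UTC (Nov 12).
Add 1 hour leg 3 → 07:55 UTC.
Add 3 hours 10 minutes layover in Thornfield → 11:05 UTC.
Add 13 hours 18 minutes leg 4 → 00:23 UTC (Nov 13).
Guadalajara is UTC−6:00, so local arrival = 00:23 − 6:00 = 18:23 on Nov 12.

18:23 on November 12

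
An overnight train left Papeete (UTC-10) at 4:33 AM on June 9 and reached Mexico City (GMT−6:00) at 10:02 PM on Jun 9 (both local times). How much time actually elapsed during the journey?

13 hours 29 minutes

Departure in UTC: 4:33 AM + 10:00 = 2:33 PM on Jun 9.
Arrival in UTC: 10:02 PM + 6:00 = 4:02 AM on Jun 10.
Elapsed = 4:02 AM − 2:33 PM (+1 day) = 13 hours 29 minutes.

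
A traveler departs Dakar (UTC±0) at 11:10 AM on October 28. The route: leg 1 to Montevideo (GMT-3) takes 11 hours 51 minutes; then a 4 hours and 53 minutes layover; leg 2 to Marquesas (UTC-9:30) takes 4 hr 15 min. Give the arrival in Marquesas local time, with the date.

Dakar is at UTC+0, so departure is already 11:10 AM UTC on Oct 28.
Add 11 hours and 51 minutes leg 1 → 11:01 PM UTC.
Add 4 hours and 53 minutes layover in Montevideo → 3:54 AM UTC (Oct 29).
Add 4 hours and 15 minutes leg 2 → 8:09 AM UTC.
Marquesas is UTC−9:30, so local arrival = 8:09 AM − 9:30 = 10:39 PM on Oct 28.

10:39 PM on Oct 28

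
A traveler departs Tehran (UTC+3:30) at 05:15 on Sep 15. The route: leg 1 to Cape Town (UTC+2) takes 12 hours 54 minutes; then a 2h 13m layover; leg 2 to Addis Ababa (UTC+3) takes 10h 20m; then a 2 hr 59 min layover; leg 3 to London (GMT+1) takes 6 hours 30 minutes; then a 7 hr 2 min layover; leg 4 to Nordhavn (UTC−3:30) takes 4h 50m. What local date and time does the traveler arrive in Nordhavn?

Convert departure to UTC: 05:15 − 3:30 = 01:45 UTC on Sep 15.
Add 12 hours 54 minutes leg 1 → 14:39 UTC.
Add 2 hours 13 minutes layover in Cape Town → 16:52 UTC.
Add 10 hours 20 minutes leg 2 → 03:12 UTC (Sep 16).
Add 2 hours and 59 minutes layover in Addis Ababa → 06:11 UTC.
Add 6 hours 30 minutes leg 3 → 12:41 UTC.
Add 7 hours 2 minutes layover in London → 19:43 UTC.
Add 4 hours and 50 minutes leg 4 → 00:33 UTC (Sep 17).
Nordhavn is UTC−3:30, so local arrival = 00:33 − 3:30 = 21:03 on Sep 16.

21:03 on September 16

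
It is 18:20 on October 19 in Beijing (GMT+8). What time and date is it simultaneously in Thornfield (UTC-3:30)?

In UTC: 18:20 − 8:00 = 10:20 on Oct 19.
Thornfield is UTC−3:30: 10:20 − 3:30 = 06:50 on Oct 19.

06:50 on October 19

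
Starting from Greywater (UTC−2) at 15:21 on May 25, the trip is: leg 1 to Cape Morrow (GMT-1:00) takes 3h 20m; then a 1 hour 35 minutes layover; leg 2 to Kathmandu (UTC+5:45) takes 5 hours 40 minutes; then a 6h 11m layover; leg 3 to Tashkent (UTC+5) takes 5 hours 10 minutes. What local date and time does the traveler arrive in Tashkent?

20:17 on May 26

Convert departure to UTC: 15:21 + 2:00 = 17:21 UTC on May 25.
Add 3 hours 20 minutes leg 1 → 20:41 UTC.
Add 1 hour and 35 minutes layover in Cape Morrow → 22:16 UTC.
Add 5 hours and 40 minutes leg 2 → 03:56 UTC (May 26).
Add 6 hours and 11 minutes layover in Kathmandu → 10:07 UTC.
Add 5 hours and 10 minutes leg 3 → 15:17 UTC.
Tashkent is UTC+5:00, so local arrival = 15:17 + 5:00 = 20:17 on May 26.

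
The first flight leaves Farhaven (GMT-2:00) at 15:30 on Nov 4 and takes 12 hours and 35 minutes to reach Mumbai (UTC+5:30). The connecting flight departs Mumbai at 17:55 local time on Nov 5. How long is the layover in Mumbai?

6 hours 20 minutes

Convert departure to UTC: 15:30 + 2:00 = 17:30 UTC on Nov 4.
Add 12 hours 35 minutes flight time → 06:05 UTC (Nov 5).
Mumbai is UTC+5:30, so local arrival = 06:05 + 5:30 = 11:35 on Nov 5.
Layover = 17:55 − 11:35 = 6 hours 20 minutes.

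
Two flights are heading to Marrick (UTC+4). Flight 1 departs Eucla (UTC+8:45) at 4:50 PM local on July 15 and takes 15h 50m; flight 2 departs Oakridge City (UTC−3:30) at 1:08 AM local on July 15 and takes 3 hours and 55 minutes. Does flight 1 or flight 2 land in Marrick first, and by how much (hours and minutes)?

Flight 1 in UTC: 4:50 PM − 8:45 = 8:05 AM on Jul 15.
+15 hours and 50 minutes → arrive 11:55 PM UTC on Jul 15.
Flight 2 in UTC: 1:08 AM + 3:30 = 4:38 AM on Jul 15.
+3 hours and 55 minutes → arrive 8:33 AM UTC on Jul 15.
Flight 2 lands earlier by 15 hours 22 minutes.

the second, by 15 hours 22 minutes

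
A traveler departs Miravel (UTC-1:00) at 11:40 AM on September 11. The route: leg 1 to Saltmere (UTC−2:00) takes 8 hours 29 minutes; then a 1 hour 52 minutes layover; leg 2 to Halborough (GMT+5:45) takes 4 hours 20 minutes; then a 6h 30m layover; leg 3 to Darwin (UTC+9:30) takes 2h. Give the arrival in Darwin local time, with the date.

9:21 PM on September 12

Convert departure to UTC: 11:40 AM + 1:00 = 12:40 PM UTC on Sep 11.
Add 8 hours and 29 minutes leg 1 → 9:09 PM UTC.
Add 1 hour and 52 minutes layover in Saltmere → 11:01 PM UTC.
Add 4 hours 20 minutes leg 2 → 3:21 AM UTC (Sep 12).
Add 6 hours and 30 minutes layover in Halborough → 9:51 AM UTC.
Add 2 hours leg 3 → 11:51 AM UTC.
Darwin is UTC+9:30, so local arrival = 11:51 AM + 9:30 = 9:21 PM on Sep 12.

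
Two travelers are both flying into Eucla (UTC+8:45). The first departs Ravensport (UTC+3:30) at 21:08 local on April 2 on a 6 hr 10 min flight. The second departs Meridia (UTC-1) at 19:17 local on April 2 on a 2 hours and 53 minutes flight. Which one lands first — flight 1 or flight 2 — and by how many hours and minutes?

the second, by 38 minutes

Flight 1 in UTC: 21:08 − 3:30 = 17:38 on Apr 2.
+6 hours and 10 minutes → arrive 23:48 UTC on Apr 2.
Flight 2 in UTC: 19:17 + 1:00 = 20:17 on Apr 2.
+2 hours 53 minutes → arrive 23:10 UTC on Apr 2.
Flight 2 lands earlier by 38 minutes.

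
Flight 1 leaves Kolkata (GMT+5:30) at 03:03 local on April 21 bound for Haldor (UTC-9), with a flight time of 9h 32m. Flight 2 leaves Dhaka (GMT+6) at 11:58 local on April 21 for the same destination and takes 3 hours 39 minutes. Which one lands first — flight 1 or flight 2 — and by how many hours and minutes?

the first, by 2 hours 32 minutes

Flight 1 in UTC: 03:03 − 5:30 = 21:33 on Apr 20.
+9 hours and 32 minutes → arrive 07:05 UTC on Apr 21.
Flight 2 in UTC: 11:58 − 6:00 = 05:58 on Apr 21.
+3 hours 39 minutes → arrive 09:37 UTC on Apr 21.
Flight 1 lands earlier by 2 hours 32 minutes.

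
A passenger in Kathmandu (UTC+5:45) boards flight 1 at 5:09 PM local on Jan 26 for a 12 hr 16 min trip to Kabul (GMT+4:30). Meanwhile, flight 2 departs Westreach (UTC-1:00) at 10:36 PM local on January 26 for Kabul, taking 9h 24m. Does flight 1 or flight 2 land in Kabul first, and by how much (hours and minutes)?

Flight 1 in UTC: 5:09 PM − 5:45 = 11:24 AM on Jan 26.
+12 hours and 16 minutes → arrive 11:40 PM UTC on Jan 26.
Flight 2 in UTC: 10:36 PM + 1:00 = 11:36 PM on Jan 26.
+9 hours 24 minutes → arrive 9:00 AM UTC on Jan 27.
Flight 1 lands earlier by 9 hours 20 minutes.

the first, by 9 hours 20 minutes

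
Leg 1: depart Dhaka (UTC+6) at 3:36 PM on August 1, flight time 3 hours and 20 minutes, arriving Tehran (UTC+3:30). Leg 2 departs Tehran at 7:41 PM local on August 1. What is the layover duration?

3 hours 15 minutes

Convert departure to UTC: 3:36 PM − 6:00 = 9:36 AM UTC on Aug 1.
Add 3 hours and 20 minutes flight time → 12:56 PM UTC.
Tehran is UTC+3:30, so local arrival = 12:56 PM + 3:30 = 4:26 PM on Aug 1.
Layover = 7:41 PM − 4:26 PM = 3 hours 15 minutes.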